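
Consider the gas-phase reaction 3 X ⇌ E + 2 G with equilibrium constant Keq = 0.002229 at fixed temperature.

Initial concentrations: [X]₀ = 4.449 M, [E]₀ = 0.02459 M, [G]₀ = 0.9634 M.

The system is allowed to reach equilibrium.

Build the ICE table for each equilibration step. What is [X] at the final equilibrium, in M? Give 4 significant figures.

Q₀ = 2.5917e-04 vs Keq = 0.002229 ⇒ Q<K, forward
Step 1:
                  X         E         G
  Initial     4.449   0.02459    0.9634
  Change    -0.2875   0.09582    0.1916
  Equil       4.162    0.1204     1.155
  solve Keq expr → x = 0.09582; check Q = 0.002229

[X]_eq = 4.162 M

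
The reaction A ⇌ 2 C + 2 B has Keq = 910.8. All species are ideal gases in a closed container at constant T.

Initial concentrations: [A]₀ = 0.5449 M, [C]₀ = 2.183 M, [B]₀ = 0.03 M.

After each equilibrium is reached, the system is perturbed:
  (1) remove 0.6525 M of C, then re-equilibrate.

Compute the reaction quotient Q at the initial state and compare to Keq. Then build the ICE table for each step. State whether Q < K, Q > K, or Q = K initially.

Q₀ = 0.007871 vs Keq = 910.8 ⇒ Q<K, forward
Step 1:
                  A         C         B
  init       0.5449     2.183      0.03
  Δ         -0.5311     1.062     1.062
  eq        0.01379     3.245     1.092
  solve Keq expr → x = 0.5311; check Q = 910.8
Then remove 0.6525 M of C.
Step 2:
                  A         C         B
  init      0.01379     2.593     1.092
  Δ       -0.004769  0.009537  0.009537
  eq       0.009025     2.602     1.102
  solve Keq expr → x = 0.004769; check Q = 910.8

Q₀ = 0.007871; Q < K (proceeds forward)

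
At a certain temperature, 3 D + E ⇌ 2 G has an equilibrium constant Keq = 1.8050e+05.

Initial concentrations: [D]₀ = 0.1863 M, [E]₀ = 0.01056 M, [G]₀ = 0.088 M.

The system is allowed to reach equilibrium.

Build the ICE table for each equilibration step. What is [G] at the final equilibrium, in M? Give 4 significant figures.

Q₀ = 113.4 vs Keq = 1.8050e+05 ⇒ Q<K, forward
Step 1:
                  D         E         G
  I          0.1863   0.01056     0.088
  C        -0.03163  -0.01054   0.02108
  E          0.1547 1.7816e-05    0.1091
  solve Keq expr → x = 0.01054; check Q = 1.8050e+05

[G]_eq = 0.1091 M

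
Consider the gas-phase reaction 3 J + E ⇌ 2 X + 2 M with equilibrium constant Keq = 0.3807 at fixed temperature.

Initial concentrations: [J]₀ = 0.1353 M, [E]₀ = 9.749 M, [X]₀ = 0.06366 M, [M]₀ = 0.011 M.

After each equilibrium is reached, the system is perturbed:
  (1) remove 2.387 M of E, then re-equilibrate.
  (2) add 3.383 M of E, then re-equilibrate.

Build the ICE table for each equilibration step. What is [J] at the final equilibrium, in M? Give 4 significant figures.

[J]_eq = 0.03056 M

Q₀ = 2.0308e-05 vs Keq = 0.3807 ⇒ Q<K, forward
Step 1:
                   J          E          X          M
  Initial     0.1353      9.749    0.06366      0.011
  Change     -0.1039   -0.03465     0.0693     0.0693
  Equil      0.03135      9.714      0.133     0.0803
  solve Keq expr → x = 0.03465; check Q = 0.3807
Then remove 2.387 M of E.
Step 2:
                   J          E          X          M
  Initial    0.03135      7.327      0.133     0.0803
  Change    0.002367 7.8890e-04  -0.001578  -0.001578
  Equil      0.03372      7.328     0.1314    0.07872
  solve Keq expr → x = -7.8890e-04; check Q = 0.3807
Then add 3.383 M of E.
Step 3:
                   J          E          X          M
  Initial    0.03372      10.71     0.1314    0.07872
  Change   -0.003157  -0.001052   0.002105   0.002105
  Equil      0.03056      10.71     0.1335    0.08082
  solve Keq expr → x = 0.001052; check Q = 0.3807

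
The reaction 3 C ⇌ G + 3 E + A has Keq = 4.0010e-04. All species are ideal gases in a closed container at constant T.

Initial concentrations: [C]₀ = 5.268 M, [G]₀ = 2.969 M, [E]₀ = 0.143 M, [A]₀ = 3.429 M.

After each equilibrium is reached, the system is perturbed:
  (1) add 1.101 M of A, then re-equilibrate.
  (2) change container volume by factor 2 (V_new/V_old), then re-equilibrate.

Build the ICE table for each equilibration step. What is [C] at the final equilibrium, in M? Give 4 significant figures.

Q₀ = 2.0363e-04 vs Keq = 4.0010e-04 ⇒ Q<K, forward
Step 1:
                  C         G         E         A
  Initial     5.268     2.969     0.143     3.429
  Change   -0.03451    0.0115   0.03451    0.0115
  Equil       5.233     2.981    0.1775     3.441
  solve Keq expr → x = 0.0115; check Q = 4.0010e-04
Then add 1.101 M of A.
Step 2:
                  C         G         E         A
  Initial     5.233     2.981    0.1775     4.542
  Change    0.01507 -0.005024  -0.01507 -0.005024
  Equil       5.249     2.975    0.1624     4.536
  solve Keq expr → x = -0.005024; check Q = 4.0010e-04
Then change container volume by factor 2 (V_new/V_old).
Step 3:
                  C         G         E         A
  Initial     2.624     1.488   0.08122     2.268
  Change   -0.04481   0.01494   0.04481   0.01494
  Equil       2.579     1.503     0.126     2.283
  solve Keq expr → x = 0.01494; check Q = 4.0010e-04

[C]_eq = 2.579 M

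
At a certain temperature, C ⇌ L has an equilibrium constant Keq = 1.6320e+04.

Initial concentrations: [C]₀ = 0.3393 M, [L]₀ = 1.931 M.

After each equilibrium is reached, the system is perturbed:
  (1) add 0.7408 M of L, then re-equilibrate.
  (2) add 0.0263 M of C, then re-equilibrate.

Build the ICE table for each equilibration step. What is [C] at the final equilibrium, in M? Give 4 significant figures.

Q₀ = 5.691 vs Keq = 1.6320e+04 ⇒ Q<K, forward
Step 1:
                    C           L
  init         0.3393       1.931
  Δ           -0.3392      0.3392
  eq       1.3910e-04        2.27
  solve Keq expr → x = 0.3392; check Q = 1.6320e+04
Then add 0.7408 M of L.
Step 2:
                    C           L
  init     1.3910e-04       3.011
  Δ        4.5389e-05 -4.5389e-05
  eq       1.8449e-04       3.011
  solve Keq expr → x = -4.5389e-05; check Q = 1.6320e+04
Then add 0.0263 M of C.
Step 3:
                    C           L
  init        0.02648       3.011
  Δ           -0.0263      0.0263
  eq       1.8610e-04       3.037
  solve Keq expr → x = 0.0263; check Q = 1.6320e+04

[C]_eq = 1.8610e-04 M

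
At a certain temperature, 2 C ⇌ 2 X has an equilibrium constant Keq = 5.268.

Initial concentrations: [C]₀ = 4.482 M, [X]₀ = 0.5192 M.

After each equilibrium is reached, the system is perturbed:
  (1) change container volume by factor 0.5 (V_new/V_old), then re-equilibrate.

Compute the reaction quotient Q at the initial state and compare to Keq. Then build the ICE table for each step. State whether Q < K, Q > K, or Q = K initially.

Q₀ = 0.01342; Q < K (proceeds forward)

Q₀ = 0.01342 vs Keq = 5.268 ⇒ Q<K, forward
Step 1:
                  C         X
  init        4.482    0.5192
  Δ          -2.964     2.964
  eq          1.518     3.483
  solve Keq expr → x = 1.482; check Q = 5.268
Then change container volume by factor 0.5 (V_new/V_old).
Step 2:
                  C         X
  init        3.035     6.967
  Δ               0         0
  eq          3.035     6.967
  solve Keq expr → x = 0; check Q = 5.268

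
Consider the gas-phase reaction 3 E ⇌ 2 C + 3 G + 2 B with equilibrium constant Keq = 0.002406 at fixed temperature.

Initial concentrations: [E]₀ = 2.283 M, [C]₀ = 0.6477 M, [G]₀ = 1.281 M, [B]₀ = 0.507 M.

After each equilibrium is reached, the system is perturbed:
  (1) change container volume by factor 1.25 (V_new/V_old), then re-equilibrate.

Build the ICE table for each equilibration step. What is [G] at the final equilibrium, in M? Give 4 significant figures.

Q₀ = 0.01905 vs Keq = 0.002406 ⇒ Q>K, reverse
Step 1:
                  E         C         G         B
  init        2.283    0.6477     1.281     0.507
  Δ           0.223   -0.1487    -0.223   -0.1487
  eq          2.506     0.499     1.058    0.3583
  solve Keq expr → x = -0.07434; check Q = 0.002406
Then change container volume by factor 1.25 (V_new/V_old).
Step 2:
                  E         C         G         B
  init        2.005    0.3992    0.8464    0.2867
  Δ         -0.0721   0.04807    0.0721   0.04807
  eq          1.933    0.4473    0.9185    0.3347
  solve Keq expr → x = 0.02403; check Q = 0.002406

[G]_eq = 0.9185 M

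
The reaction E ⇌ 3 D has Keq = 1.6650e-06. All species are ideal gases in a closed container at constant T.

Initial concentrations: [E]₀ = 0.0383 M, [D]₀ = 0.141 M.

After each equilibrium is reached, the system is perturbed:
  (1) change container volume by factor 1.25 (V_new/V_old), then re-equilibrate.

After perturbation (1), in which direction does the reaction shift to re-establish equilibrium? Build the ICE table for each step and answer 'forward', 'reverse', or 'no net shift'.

Direction: forward

Q₀ = 0.07319 vs Keq = 1.6650e-06 ⇒ Q>K, reverse
Step 1:
                    E           D
  I            0.0383       0.141
  C           0.04527     -0.1358
  E           0.08357    0.005182
  solve Keq expr → x = -0.04527; check Q = 1.6650e-06
Then change container volume by factor 1.25 (V_new/V_old).
Step 2:
                    E           D
  I           0.06686    0.004146
  C       -2.1989e-04  6.5966e-04
  E           0.06664    0.004805
  solve Keq expr → x = 2.1989e-04; check Q = 1.6650e-06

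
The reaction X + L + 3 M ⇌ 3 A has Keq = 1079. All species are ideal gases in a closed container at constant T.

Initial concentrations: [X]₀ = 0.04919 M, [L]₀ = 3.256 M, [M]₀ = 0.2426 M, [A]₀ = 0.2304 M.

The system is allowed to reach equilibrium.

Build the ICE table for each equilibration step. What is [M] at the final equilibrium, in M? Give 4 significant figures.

Q₀ = 5.348 vs Keq = 1079 ⇒ Q<K, forward
Step 1:
                  X         L         M         A
  Initial   0.04919     3.256    0.2426    0.2304
  Change   -0.04143  -0.04143   -0.1243    0.1243
  Equil    0.007765     3.215    0.1183    0.3547
  solve Keq expr → x = 0.04143; check Q = 1079

[M]_eq = 0.1183 M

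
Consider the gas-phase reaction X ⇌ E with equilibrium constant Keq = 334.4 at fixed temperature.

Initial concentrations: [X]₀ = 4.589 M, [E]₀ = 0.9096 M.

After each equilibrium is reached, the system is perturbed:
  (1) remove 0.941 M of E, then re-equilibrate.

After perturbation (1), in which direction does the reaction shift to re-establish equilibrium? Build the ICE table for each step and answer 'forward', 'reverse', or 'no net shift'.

Q₀ = 0.1982 vs Keq = 334.4 ⇒ Q<K, forward
Step 1:
                   X          E
  Initial      4.589     0.9096
  Change      -4.573      4.573
  Equil      0.01639      5.482
  solve Keq expr → x = 4.573; check Q = 334.4
Then remove 0.941 M of E.
Step 2:
                   X          E
  Initial    0.01639      4.541
  Change   -0.002806   0.002806
  Equil      0.01359      4.544
  solve Keq expr → x = 0.002806; check Q = 334.4

Direction: forward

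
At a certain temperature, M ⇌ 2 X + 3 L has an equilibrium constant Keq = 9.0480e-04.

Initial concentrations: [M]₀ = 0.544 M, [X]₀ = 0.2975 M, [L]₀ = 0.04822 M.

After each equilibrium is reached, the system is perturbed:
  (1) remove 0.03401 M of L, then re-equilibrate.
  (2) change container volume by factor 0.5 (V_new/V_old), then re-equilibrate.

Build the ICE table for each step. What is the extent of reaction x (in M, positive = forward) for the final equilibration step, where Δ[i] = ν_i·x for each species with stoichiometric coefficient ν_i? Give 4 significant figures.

Q₀ = 1.8241e-05 vs Keq = 9.0480e-04 ⇒ Q<K, forward
Step 1:
                  M         X         L
  I           0.544    0.2975   0.04822
  C        -0.03426   0.06852    0.1028
  E          0.5097     0.366     0.151
  solve Keq expr → x = 0.03426; check Q = 9.0480e-04
Then remove 0.03401 M of L.
Step 2:
                  M         X         L
  I          0.5097     0.366     0.117
  C       -0.009386   0.01877   0.02816
  E          0.5004    0.3848    0.1451
  solve Keq expr → x = 0.009386; check Q = 9.0480e-04
Then change container volume by factor 0.5 (V_new/V_old).
Step 3:
                  M         X         L
  I           1.001    0.7696    0.2903
  C         0.05358   -0.1072   -0.1607
  E           1.054    0.6624    0.1295
  solve Keq expr → x = -0.05358; check Q = 9.0480e-04

x = -0.05358 M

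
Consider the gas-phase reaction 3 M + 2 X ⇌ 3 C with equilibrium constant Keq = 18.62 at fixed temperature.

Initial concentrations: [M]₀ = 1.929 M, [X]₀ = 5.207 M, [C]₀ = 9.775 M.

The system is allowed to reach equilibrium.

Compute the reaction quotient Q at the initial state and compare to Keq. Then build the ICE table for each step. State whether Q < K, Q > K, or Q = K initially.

Q₀ = 4.799; Q < K (proceeds forward)

Q₀ = 4.799 vs Keq = 18.62 ⇒ Q<K, forward
Step 1:
                    M           X           C
  Initial       1.929       5.207       9.775
  Change       -0.564      -0.376       0.564
  Equil         1.365       4.831       10.34
  solve Keq expr → x = 0.188; check Q = 18.62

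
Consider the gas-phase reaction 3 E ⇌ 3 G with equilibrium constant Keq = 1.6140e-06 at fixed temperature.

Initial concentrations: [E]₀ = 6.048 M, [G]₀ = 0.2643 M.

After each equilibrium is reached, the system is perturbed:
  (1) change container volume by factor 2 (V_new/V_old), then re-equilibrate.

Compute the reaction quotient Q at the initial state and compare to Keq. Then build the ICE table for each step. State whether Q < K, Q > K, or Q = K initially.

Q₀ = 8.3456e-05; Q > K (proceeds reverse)

Q₀ = 8.3456e-05 vs Keq = 1.6140e-06 ⇒ Q>K, reverse
Step 1:
                    E           G
  I             6.048      0.2643
  C            0.1911     -0.1911
  E             6.239     0.07319
  solve Keq expr → x = -0.0637; check Q = 1.6140e-06
Then change container volume by factor 2 (V_new/V_old).
Step 2:
                    E           G
  I              3.12     0.03659
  C                 0           0
  E              3.12     0.03659
  solve Keq expr → x = 0; check Q = 1.6140e-06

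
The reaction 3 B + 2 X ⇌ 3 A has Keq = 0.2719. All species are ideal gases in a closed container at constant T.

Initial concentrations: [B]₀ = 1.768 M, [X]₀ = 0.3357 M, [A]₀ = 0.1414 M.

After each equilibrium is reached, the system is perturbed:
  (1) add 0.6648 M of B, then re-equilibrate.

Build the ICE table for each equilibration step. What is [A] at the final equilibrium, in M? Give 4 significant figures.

Q₀ = 0.004539 vs Keq = 0.2719 ⇒ Q<K, forward
Step 1:
                  B         X         A
  Initial     1.768    0.3357    0.1414
  Change    -0.2044   -0.1363    0.2044
  Equil       1.564    0.1994    0.3458
  solve Keq expr → x = 0.06813; check Q = 0.2719
Then add 0.6648 M of B.
Step 2:
                  B         X         A
  Initial     2.228    0.1994    0.3458
  Change    -0.0631  -0.04207    0.0631
  Equil       2.165    0.1574    0.4089
  solve Keq expr → x = 0.02103; check Q = 0.2719

[A]_eq = 0.4089 M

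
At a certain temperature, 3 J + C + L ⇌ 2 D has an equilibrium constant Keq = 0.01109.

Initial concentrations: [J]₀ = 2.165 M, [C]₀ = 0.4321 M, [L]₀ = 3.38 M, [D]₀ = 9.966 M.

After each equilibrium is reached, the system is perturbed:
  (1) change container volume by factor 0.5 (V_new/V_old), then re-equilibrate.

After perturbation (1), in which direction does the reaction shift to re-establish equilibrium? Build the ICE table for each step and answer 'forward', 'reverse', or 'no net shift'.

Direction: forward

Q₀ = 6.701 vs Keq = 0.01109 ⇒ Q>K, reverse
Step 1:
                   J          C          L          D
  I            2.165     0.4321       3.38      9.966
  C            5.021      1.674      1.674     -3.348
  E            7.186      2.106      5.054      6.618
  solve Keq expr → x = -1.674; check Q = 0.01109
Then change container volume by factor 0.5 (V_new/V_old).
Step 2:
                   J          C          L          D
  I            14.37      4.212      10.11      13.24
  C           -4.396     -1.465     -1.465      2.931
  E            9.977      2.746      8.642      16.17
  solve Keq expr → x = 1.465; check Q = 0.01109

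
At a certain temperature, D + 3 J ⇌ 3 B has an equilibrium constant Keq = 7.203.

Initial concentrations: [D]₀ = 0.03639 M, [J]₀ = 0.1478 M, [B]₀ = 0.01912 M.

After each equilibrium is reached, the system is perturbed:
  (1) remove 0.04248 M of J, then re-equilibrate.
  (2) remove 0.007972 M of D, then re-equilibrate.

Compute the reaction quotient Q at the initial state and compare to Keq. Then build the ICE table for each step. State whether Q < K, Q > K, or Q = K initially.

Q₀ = 0.05949; Q < K (proceeds forward)

Q₀ = 0.05949 vs Keq = 7.203 ⇒ Q<K, forward
Step 1:
                    D           J           B
  init        0.03639      0.1478     0.01912
  Δ          -0.01336    -0.04007     0.04007
  eq          0.02303      0.1077     0.05919
  solve Keq expr → x = 0.01336; check Q = 7.203
Then remove 0.04248 M of J.
Step 2:
                    D           J           B
  init        0.02303     0.06525     0.05919
  Δ          0.004457     0.01337    -0.01337
  eq          0.02749     0.07862     0.04582
  solve Keq expr → x = -0.004457; check Q = 7.203
Then remove 0.007972 M of D.
Step 3:
                    D           J           B
  init        0.01952     0.07862     0.04582
  Δ        9.3778e-04    0.002813   -0.002813
  eq          0.02045     0.08143     0.04301
  solve Keq expr → x = -9.3778e-04; check Q = 7.203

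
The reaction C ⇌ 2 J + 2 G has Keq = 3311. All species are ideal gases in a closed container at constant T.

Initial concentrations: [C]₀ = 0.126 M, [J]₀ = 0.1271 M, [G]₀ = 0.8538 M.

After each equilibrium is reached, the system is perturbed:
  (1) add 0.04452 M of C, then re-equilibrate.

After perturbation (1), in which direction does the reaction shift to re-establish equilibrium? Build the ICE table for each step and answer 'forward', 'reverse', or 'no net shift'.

Q₀ = 0.09346 vs Keq = 3311 ⇒ Q<K, forward
Step 1:
                   C          J          G
  Initial      0.126     0.1271     0.8538
  Change     -0.1259     0.2519     0.2519
  Equil   5.3037e-05      0.379      1.106
  solve Keq expr → x = 0.1259; check Q = 3311
Then add 0.04452 M of C.
Step 2:
                   C          J          G
  Initial    0.04457      0.379      1.106
  Change    -0.04448    0.08896    0.08896
  Equil   9.4390e-05      0.468      1.195
  solve Keq expr → x = 0.04448; check Q = 3311

Direction: forward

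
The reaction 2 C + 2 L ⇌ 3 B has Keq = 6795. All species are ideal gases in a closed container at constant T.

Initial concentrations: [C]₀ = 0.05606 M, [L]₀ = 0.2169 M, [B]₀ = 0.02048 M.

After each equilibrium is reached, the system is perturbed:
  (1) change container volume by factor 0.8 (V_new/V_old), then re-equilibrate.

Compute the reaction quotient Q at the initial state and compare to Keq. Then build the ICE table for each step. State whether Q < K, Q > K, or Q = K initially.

Q₀ = 0.0581 vs Keq = 6795 ⇒ Q<K, forward
Step 1:
                    C           L           B
  init        0.05606      0.2169     0.02048
  Δ          -0.05367    -0.05367     0.08051
  eq         0.002385      0.1632       0.101
  solve Keq expr → x = 0.02684; check Q = 6795
Then change container volume by factor 0.8 (V_new/V_old).
Step 2:
                    C           L           B
  init       0.002982       0.204      0.1262
  Δ       -2.9676e-04 -2.9676e-04  4.4514e-04
  eq         0.002685      0.2037      0.1267
  solve Keq expr → x = 1.4838e-04; check Q = 6795

Q₀ = 0.0581; Q < K (proceeds forward)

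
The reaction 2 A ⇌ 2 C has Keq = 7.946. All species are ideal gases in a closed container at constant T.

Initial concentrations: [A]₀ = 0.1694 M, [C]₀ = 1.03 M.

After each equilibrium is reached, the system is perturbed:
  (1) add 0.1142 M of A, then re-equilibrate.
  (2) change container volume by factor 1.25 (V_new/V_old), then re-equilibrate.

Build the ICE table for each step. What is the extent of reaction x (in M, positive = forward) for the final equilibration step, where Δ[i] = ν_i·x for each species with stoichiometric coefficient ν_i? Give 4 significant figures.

x = 0 M

Q₀ = 36.97 vs Keq = 7.946 ⇒ Q>K, reverse
Step 1:
                   A          C
  init        0.1694       1.03
  Δ           0.1447    -0.1447
  eq          0.3141     0.8853
  solve Keq expr → x = -0.07234; check Q = 7.946
Then add 0.1142 M of A.
Step 2:
                   A          C
  init        0.4283     0.8853
  Δ          -0.0843     0.0843
  eq           0.344     0.9696
  solve Keq expr → x = 0.04215; check Q = 7.946
Then change container volume by factor 1.25 (V_new/V_old).
Step 3:
                   A          C
  init        0.2752     0.7757
  Δ                0          0
  eq          0.2752     0.7757
  solve Keq expr → x = 0; check Q = 7.946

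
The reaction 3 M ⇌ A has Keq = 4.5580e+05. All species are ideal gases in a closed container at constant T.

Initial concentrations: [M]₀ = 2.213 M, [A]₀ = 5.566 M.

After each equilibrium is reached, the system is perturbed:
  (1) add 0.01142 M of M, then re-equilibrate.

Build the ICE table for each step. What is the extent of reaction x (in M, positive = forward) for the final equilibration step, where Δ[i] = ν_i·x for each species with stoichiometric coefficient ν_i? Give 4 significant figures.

x = 0.003805 M

Q₀ = 0.5136 vs Keq = 4.5580e+05 ⇒ Q<K, forward
Step 1:
                    M           A
  Initial       2.213       5.566
  Change       -2.189      0.7297
  Equil       0.02399       6.296
  solve Keq expr → x = 0.7297; check Q = 4.5580e+05
Then add 0.01142 M of M.
Step 2:
                    M           A
  Initial     0.03541       6.296
  Change     -0.01142    0.003805
  Equil         0.024       6.299
  solve Keq expr → x = 0.003805; check Q = 4.5580e+05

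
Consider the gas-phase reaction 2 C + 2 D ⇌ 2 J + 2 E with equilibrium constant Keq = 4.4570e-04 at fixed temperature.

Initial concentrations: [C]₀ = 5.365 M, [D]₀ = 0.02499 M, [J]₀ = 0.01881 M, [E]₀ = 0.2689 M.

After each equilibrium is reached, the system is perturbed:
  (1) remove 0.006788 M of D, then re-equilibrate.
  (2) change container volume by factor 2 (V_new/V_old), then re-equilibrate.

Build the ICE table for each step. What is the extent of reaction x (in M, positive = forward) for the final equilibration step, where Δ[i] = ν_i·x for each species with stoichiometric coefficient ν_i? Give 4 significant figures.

Q₀ = 0.001423 vs Keq = 4.4570e-04 ⇒ Q>K, reverse
Step 1:
                    C           D           J           E
  init          5.365     0.02499     0.01881      0.2689
  Δ          0.005625    0.005625   -0.005625   -0.005625
  eq            5.371     0.03062     0.01318      0.2633
  solve Keq expr → x = -0.002813; check Q = 4.4570e-04
Then remove 0.006788 M of D.
Step 2:
                    C           D           J           E
  init          5.371     0.02383     0.01318      0.2633
  Δ          0.001982    0.001982   -0.001982   -0.001982
  eq            5.373     0.02581      0.0112      0.2613
  solve Keq expr → x = -9.9077e-04; check Q = 4.4570e-04
Then change container volume by factor 2 (V_new/V_old).
Step 3:
                    C           D           J           E
  init          2.686      0.0129    0.005602      0.1306
  Δ                 0           0           0           0
  eq            2.686      0.0129    0.005602      0.1306
  solve Keq expr → x = 0; check Q = 4.4570e-04

x = 0 M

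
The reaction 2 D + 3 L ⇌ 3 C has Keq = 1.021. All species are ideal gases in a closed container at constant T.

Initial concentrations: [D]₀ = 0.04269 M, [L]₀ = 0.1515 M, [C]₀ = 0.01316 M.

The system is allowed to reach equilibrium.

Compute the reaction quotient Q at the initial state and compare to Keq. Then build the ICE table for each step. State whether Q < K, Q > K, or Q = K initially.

Q₀ = 0.3596; Q < K (proceeds forward)

Q₀ = 0.3596 vs Keq = 1.021 ⇒ Q<K, forward
Step 1:
                   D          L          C
  init       0.04269     0.1515    0.01316
  Δ        -0.002778  -0.004167   0.004167
  eq         0.03991     0.1473    0.01733
  solve Keq expr → x = 0.001389; check Q = 1.021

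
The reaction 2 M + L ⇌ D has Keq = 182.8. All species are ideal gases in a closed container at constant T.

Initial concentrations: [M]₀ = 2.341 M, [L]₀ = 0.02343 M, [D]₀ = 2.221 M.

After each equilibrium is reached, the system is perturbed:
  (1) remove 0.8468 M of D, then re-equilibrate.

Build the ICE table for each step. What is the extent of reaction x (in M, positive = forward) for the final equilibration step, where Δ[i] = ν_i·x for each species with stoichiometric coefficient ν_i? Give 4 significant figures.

x = 8.7351e-04 M

Q₀ = 17.3 vs Keq = 182.8 ⇒ Q<K, forward
Step 1:
                   M          L          D
  init         2.341    0.02343      2.221
  Δ         -0.04222   -0.02111    0.02111
  eq           2.299   0.002321      2.242
  solve Keq expr → x = 0.02111; check Q = 182.8
Then remove 0.8468 M of D.
Step 2:
                   M          L          D
  init         2.299   0.002321      1.395
  Δ        -0.001747 -8.7351e-04 8.7351e-04
  eq           2.297   0.001448      1.396
  solve Keq expr → x = 8.7351e-04; check Q = 182.8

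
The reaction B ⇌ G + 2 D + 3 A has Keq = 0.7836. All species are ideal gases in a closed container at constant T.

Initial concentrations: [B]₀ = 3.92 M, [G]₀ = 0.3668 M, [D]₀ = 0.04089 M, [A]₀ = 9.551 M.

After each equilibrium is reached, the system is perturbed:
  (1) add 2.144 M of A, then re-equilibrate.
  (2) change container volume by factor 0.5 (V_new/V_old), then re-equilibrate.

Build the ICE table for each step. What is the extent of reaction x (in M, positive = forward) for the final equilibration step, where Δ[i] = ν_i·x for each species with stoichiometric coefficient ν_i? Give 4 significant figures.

x = -0.05728 M

Q₀ = 0.1363 vs Keq = 0.7836 ⇒ Q<K, forward
Step 1:
                    B           G           D           A
  Initial        3.92      0.3668     0.04089       9.551
  Change     -0.02618     0.02618     0.05236     0.07854
  Equil         3.894       0.393     0.09325        9.63
  solve Keq expr → x = 0.02618; check Q = 0.7836
Then add 2.144 M of A.
Step 2:
                    B           G           D           A
  Initial       3.894       0.393     0.09325       11.77
  Change      0.01142    -0.01142    -0.02284    -0.03426
  Equil         3.905      0.3816     0.07041       11.74
  solve Keq expr → x = -0.01142; check Q = 0.7836
Then change container volume by factor 0.5 (V_new/V_old).
Step 3:
                    B           G           D           A
  Initial        7.81      0.7631      0.1408       23.48
  Change      0.05728    -0.05728     -0.1146     -0.1718
  Equil         7.868      0.7058     0.02627       23.31
  solve Keq expr → x = -0.05728; check Q = 0.7836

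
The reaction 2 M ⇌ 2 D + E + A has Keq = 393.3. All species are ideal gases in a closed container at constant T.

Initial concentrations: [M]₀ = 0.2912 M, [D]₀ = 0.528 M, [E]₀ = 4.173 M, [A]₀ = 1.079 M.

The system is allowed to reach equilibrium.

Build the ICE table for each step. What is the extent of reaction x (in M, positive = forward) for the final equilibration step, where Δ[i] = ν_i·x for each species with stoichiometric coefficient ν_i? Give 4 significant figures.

x = 0.1039 M

Q₀ = 14.8 vs Keq = 393.3 ⇒ Q<K, forward
Step 1:
                  M         D         E         A
  init       0.2912     0.528     4.173     1.079
  Δ         -0.2078    0.2078    0.1039    0.1039
  eq        0.08345    0.7358     4.277     1.183
  solve Keq expr → x = 0.1039; check Q = 393.3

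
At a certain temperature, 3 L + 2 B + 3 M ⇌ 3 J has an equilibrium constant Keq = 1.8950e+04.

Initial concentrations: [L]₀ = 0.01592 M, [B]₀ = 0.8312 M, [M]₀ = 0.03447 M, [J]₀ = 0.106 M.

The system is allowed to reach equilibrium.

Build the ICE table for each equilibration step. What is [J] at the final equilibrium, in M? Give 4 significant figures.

[J]_eq = 0.07462 M

Q₀ = 1.0432e+07 vs Keq = 1.8950e+04 ⇒ Q>K, reverse
Step 1:
                  L         B         M         J
  init      0.01592    0.8312   0.03447     0.106
  Δ         0.03138   0.02092   0.03138  -0.03138
  eq         0.0473    0.8521   0.06585   0.07462
  solve Keq expr → x = -0.01046; check Q = 1.8950e+04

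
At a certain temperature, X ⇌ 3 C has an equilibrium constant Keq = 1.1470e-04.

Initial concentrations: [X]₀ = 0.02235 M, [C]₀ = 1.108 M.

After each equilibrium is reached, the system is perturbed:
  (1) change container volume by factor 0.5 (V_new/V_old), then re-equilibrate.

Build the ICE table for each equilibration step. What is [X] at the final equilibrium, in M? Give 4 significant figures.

[X]_eq = 0.7685 M

Q₀ = 60.86 vs Keq = 1.1470e-04 ⇒ Q>K, reverse
Step 1:
                    X           C
  Initial     0.02235       1.108
  Change       0.3576      -1.073
  Equil          0.38     0.03519
  solve Keq expr → x = -0.3576; check Q = 1.1470e-04
Then change container volume by factor 0.5 (V_new/V_old).
Step 2:
                    X           C
  Initial      0.7599     0.07038
  Change     0.008626    -0.02588
  Equil        0.7685      0.0445
  solve Keq expr → x = -0.008626; check Q = 1.1470e-04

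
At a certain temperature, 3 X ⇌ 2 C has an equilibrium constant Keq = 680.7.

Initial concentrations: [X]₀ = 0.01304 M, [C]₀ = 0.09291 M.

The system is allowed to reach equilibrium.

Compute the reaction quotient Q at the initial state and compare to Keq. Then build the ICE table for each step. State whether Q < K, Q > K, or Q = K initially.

Q₀ = 3893 vs Keq = 680.7 ⇒ Q>K, reverse
Step 1:
                    X           C
  init        0.01304     0.09291
  Δ          0.009238   -0.006158
  eq          0.02228     0.08675
  solve Keq expr → x = -0.003079; check Q = 680.7

Q₀ = 3893; Q > K (proceeds reverse)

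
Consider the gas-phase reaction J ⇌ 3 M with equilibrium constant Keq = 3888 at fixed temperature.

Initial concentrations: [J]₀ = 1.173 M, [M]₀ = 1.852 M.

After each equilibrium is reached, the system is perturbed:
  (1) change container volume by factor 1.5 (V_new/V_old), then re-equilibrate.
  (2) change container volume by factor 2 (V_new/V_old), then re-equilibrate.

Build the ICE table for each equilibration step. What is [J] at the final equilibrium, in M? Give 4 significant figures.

[J]_eq = 0.001465 M

Q₀ = 5.415 vs Keq = 3888 ⇒ Q<K, forward
Step 1:
                  J         M
  init        1.173     1.852
  Δ          -1.136     3.407
  eq        0.03741     5.259
  solve Keq expr → x = 1.136; check Q = 3888
Then change container volume by factor 1.5 (V_new/V_old).
Step 2:
                  J         M
  init      0.02494     3.506
  Δ        -0.01347    0.0404
  eq        0.01147     3.546
  solve Keq expr → x = 0.01347; check Q = 3888
Then change container volume by factor 2 (V_new/V_old).
Step 3:
                  J         M
  init     0.005735     1.773
  Δ        -0.00427   0.01281
  eq       0.001465     1.786
  solve Keq expr → x = 0.00427; check Q = 3888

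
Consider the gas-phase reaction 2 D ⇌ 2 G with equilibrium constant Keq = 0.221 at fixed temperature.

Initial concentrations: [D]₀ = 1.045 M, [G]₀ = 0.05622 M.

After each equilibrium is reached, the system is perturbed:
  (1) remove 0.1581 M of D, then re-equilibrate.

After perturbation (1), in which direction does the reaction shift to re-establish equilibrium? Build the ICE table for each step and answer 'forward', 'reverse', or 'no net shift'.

Direction: reverse

Q₀ = 0.002894 vs Keq = 0.221 ⇒ Q<K, forward
Step 1:
                  D         G
  init        1.045   0.05622
  Δ         -0.2959    0.2959
  eq         0.7491    0.3521
  solve Keq expr → x = 0.148; check Q = 0.221
Then remove 0.1581 M of D.
Step 2:
                  D         G
  init        0.591    0.3521
  Δ         0.05056  -0.05056
  eq         0.6415    0.3016
  solve Keq expr → x = -0.02528; check Q = 0.221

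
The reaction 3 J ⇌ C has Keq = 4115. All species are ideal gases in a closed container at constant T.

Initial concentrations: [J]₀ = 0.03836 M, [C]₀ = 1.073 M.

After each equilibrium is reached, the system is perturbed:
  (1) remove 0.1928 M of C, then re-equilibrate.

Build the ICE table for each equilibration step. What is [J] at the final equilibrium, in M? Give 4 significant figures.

[J]_eq = 0.05964 M

Q₀ = 1.9009e+04 vs Keq = 4115 ⇒ Q>K, reverse
Step 1:
                  J         C
  init      0.03836     1.073
  Δ         0.02536 -0.008453
  eq        0.06372     1.065
  solve Keq expr → x = -0.008453; check Q = 4115
Then remove 0.1928 M of C.
Step 2:
                  J         C
  init      0.06372    0.8717
  Δ       -0.004075  0.001358
  eq        0.05964    0.8731
  solve Keq expr → x = 0.001358; check Q = 4115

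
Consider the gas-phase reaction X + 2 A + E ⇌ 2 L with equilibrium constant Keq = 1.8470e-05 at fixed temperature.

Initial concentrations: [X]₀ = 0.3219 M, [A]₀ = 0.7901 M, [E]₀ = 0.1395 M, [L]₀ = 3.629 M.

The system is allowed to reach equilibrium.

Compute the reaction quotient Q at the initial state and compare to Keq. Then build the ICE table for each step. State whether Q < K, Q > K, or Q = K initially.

Q₀ = 469.8 vs Keq = 1.8470e-05 ⇒ Q>K, reverse
Step 1:
                  X         A         E         L
  Initial    0.3219    0.7901    0.1395     3.629
  Change      1.795     3.591     1.795    -3.591
  Equil       2.117     4.381     1.935   0.03811
  solve Keq expr → x = -1.795; check Q = 1.8470e-05

Q₀ = 469.8; Q > K (proceeds reverse)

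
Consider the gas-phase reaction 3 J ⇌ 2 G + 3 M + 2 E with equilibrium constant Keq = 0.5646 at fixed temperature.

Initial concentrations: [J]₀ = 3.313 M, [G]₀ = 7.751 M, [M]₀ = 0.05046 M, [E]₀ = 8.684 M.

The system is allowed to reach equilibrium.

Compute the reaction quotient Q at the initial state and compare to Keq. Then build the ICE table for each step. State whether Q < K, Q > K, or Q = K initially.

Q₀ = 0.01601; Q < K (proceeds forward)

Q₀ = 0.01601 vs Keq = 0.5646 ⇒ Q<K, forward
Step 1:
                    J           G           M           E
  init          3.313       7.751     0.05046       8.684
  Δ           -0.1078     0.07186      0.1078     0.07186
  eq            3.205       7.823      0.1582       8.756
  solve Keq expr → x = 0.03593; check Q = 0.5646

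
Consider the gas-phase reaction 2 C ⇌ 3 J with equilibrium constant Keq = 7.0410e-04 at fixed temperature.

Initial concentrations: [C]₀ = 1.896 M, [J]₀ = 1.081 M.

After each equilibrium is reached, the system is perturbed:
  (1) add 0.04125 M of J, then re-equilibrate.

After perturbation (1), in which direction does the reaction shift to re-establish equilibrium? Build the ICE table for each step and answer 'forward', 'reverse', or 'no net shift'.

Q₀ = 0.3514 vs Keq = 7.0410e-04 ⇒ Q>K, reverse
Step 1:
                   C          J
  Initial      1.896      1.081
  Change      0.6112    -0.9168
  Equil        2.507     0.1642
  solve Keq expr → x = -0.3056; check Q = 7.0410e-04
Then add 0.04125 M of J.
Step 2:
                   C          J
  Initial      2.507     0.2054
  Change     0.02672   -0.04009
  Equil        2.534     0.1654
  solve Keq expr → x = -0.01336; check Q = 7.0410e-04

Direction: reverse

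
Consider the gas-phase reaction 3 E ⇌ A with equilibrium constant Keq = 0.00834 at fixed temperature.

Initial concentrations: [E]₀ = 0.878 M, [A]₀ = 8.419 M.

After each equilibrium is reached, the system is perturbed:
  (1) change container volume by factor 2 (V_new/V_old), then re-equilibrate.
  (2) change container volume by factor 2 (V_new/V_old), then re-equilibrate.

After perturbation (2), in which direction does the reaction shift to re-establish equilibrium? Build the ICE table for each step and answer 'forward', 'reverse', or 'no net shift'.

Direction: reverse

Q₀ = 12.44 vs Keq = 0.00834 ⇒ Q>K, reverse
Step 1:
                   E          A
  init         0.878      8.419
  Δ            7.964     -2.655
  eq           8.842      5.764
  solve Keq expr → x = -2.655; check Q = 0.00834
Then change container volume by factor 2 (V_new/V_old).
Step 2:
                   E          A
  init         4.421      2.882
  Δ            2.006    -0.6686
  eq           6.427      2.214
  solve Keq expr → x = -0.6686; check Q = 0.00834
Then change container volume by factor 2 (V_new/V_old).
Step 3:
                   E          A
  init         3.213      1.107
  Δ            1.188    -0.3959
  eq           4.401     0.7109
  solve Keq expr → x = -0.3959; check Q = 0.00834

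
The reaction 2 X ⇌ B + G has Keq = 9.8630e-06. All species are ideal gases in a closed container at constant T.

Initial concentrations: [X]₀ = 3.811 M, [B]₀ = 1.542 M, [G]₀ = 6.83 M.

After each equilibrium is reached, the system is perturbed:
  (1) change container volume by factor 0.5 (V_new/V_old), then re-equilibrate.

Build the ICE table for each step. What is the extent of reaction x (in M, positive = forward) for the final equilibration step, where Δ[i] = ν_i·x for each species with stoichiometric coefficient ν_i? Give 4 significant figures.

x = 0 M

Q₀ = 0.7251 vs Keq = 9.8630e-06 ⇒ Q>K, reverse
Step 1:
                    X           B           G
  Initial       3.811       1.542        6.83
  Change        3.084      -1.542      -1.542
  Equil         6.895  8.8666e-05       5.288
  solve Keq expr → x = -1.542; check Q = 9.8630e-06
Then change container volume by factor 0.5 (V_new/V_old).
Step 2:
                    X           B           G
  Initial       13.79  1.7733e-04       10.58
  Change            0           0           0
  Equil         13.79  1.7733e-04       10.58
  solve Keq expr → x = 0; check Q = 9.8630e-06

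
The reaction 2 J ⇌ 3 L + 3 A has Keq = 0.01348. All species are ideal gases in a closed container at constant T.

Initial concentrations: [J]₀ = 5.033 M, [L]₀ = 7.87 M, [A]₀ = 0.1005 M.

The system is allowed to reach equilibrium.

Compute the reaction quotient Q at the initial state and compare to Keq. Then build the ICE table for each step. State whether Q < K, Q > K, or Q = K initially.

Q₀ = 0.01953; Q > K (proceeds reverse)

Q₀ = 0.01953 vs Keq = 0.01348 ⇒ Q>K, reverse
Step 1:
                   J          L          A
  I            5.033       7.87     0.1005
  C         0.007645   -0.01147   -0.01147
  E            5.041      7.859    0.08903
  solve Keq expr → x = -0.003823; check Q = 0.01348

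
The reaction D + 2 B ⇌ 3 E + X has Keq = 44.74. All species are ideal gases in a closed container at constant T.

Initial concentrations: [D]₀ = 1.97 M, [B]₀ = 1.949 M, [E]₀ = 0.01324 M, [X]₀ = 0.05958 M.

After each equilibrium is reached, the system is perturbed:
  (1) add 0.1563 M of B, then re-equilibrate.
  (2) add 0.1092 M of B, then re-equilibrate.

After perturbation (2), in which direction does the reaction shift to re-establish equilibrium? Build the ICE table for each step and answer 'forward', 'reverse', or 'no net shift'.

Q₀ = 1.8479e-08 vs Keq = 44.74 ⇒ Q<K, forward
Step 1:
                  D         B         E         X
  I            1.97     1.949   0.01324   0.05958
  C         -0.7605    -1.521     2.282    0.7605
  E           1.209     0.428     2.295    0.8201
  solve Keq expr → x = 0.7605; check Q = 44.74
Then add 0.1563 M of B.
Step 2:
                  D         B         E         X
  I           1.209    0.5843     2.295    0.8201
  C        -0.04682  -0.09365    0.1405   0.04682
  E           1.163    0.4906     2.435    0.8669
  solve Keq expr → x = 0.04682; check Q = 44.74
Then add 0.1092 M of B.
Step 3:
                  D         B         E         X
  I           1.163    0.5998     2.435    0.8669
  C         -0.0317   -0.0634    0.0951    0.0317
  E           1.131    0.5364      2.53    0.8986
  solve Keq expr → x = 0.0317; check Q = 44.74

Direction: forward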